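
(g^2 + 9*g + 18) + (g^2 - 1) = 2*g^2 + 9*g + 17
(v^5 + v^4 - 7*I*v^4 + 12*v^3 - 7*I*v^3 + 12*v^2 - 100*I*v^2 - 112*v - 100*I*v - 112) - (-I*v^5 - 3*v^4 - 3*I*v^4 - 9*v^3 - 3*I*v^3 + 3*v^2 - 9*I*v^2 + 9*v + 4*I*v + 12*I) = v^5 + I*v^5 + 4*v^4 - 4*I*v^4 + 21*v^3 - 4*I*v^3 + 9*v^2 - 91*I*v^2 - 121*v - 104*I*v - 112 - 12*I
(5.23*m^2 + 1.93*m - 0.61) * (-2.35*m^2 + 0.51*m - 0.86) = -12.2905*m^4 - 1.8682*m^3 - 2.08*m^2 - 1.9709*m + 0.5246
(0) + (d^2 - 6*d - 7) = d^2 - 6*d - 7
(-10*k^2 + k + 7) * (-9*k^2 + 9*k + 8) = 90*k^4 - 99*k^3 - 134*k^2 + 71*k + 56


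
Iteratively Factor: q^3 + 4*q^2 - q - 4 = (q + 1)*(q^2 + 3*q - 4) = (q + 1)*(q + 4)*(q - 1)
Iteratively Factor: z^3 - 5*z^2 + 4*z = (z - 1)*(z^2 - 4*z) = (z - 4)*(z - 1)*(z)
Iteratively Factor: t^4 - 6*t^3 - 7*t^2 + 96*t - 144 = (t - 4)*(t^3 - 2*t^2 - 15*t + 36) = (t - 4)*(t - 3)*(t^2 + t - 12) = (t - 4)*(t - 3)^2*(t + 4)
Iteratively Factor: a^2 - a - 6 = (a - 3)*(a + 2)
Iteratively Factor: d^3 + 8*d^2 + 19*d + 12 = (d + 1)*(d^2 + 7*d + 12) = (d + 1)*(d + 3)*(d + 4)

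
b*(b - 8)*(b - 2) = b^3 - 10*b^2 + 16*b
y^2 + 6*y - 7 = (y - 1)*(y + 7)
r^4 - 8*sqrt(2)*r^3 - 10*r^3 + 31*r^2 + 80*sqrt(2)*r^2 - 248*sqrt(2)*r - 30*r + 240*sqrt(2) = (r - 5)*(r - 3)*(r - 2)*(r - 8*sqrt(2))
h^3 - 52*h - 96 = (h - 8)*(h + 2)*(h + 6)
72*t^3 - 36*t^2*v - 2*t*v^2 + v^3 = (-6*t + v)*(-2*t + v)*(6*t + v)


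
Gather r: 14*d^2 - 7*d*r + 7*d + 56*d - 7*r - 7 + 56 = 14*d^2 + 63*d + r*(-7*d - 7) + 49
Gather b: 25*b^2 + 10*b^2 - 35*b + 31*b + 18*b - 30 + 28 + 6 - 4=35*b^2 + 14*b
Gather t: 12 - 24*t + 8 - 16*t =20 - 40*t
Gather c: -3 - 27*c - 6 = -27*c - 9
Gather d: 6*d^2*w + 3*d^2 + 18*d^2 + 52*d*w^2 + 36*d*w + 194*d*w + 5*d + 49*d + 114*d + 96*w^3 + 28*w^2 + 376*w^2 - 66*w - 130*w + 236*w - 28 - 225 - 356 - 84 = d^2*(6*w + 21) + d*(52*w^2 + 230*w + 168) + 96*w^3 + 404*w^2 + 40*w - 693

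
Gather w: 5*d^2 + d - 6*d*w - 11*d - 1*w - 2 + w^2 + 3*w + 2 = 5*d^2 - 10*d + w^2 + w*(2 - 6*d)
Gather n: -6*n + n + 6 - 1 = 5 - 5*n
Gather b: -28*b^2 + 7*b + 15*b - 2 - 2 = -28*b^2 + 22*b - 4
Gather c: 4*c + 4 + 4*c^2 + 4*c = 4*c^2 + 8*c + 4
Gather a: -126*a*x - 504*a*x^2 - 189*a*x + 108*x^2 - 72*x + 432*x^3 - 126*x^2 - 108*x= a*(-504*x^2 - 315*x) + 432*x^3 - 18*x^2 - 180*x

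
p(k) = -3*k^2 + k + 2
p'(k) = 1 - 6*k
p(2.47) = -13.83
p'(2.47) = -13.82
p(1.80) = -5.92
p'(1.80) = -9.80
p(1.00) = 0.00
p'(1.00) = -5.00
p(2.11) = -9.25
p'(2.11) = -11.66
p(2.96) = -21.32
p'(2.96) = -16.76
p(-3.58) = -40.03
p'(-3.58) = 22.48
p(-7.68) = -182.63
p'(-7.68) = 47.08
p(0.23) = 2.07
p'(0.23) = -0.38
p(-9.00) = -250.00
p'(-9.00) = 55.00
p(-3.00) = -28.00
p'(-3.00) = 19.00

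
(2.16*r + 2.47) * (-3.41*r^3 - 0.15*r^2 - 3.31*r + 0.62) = -7.3656*r^4 - 8.7467*r^3 - 7.5201*r^2 - 6.8365*r + 1.5314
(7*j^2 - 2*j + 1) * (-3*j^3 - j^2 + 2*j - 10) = -21*j^5 - j^4 + 13*j^3 - 75*j^2 + 22*j - 10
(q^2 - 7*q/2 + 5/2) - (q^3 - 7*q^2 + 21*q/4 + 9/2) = -q^3 + 8*q^2 - 35*q/4 - 2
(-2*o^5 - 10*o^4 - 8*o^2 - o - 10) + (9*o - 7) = -2*o^5 - 10*o^4 - 8*o^2 + 8*o - 17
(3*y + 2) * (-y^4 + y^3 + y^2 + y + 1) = -3*y^5 + y^4 + 5*y^3 + 5*y^2 + 5*y + 2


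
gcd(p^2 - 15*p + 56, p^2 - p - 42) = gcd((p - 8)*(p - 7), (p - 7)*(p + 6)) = p - 7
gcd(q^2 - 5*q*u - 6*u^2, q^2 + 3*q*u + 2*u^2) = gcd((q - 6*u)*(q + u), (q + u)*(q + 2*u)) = q + u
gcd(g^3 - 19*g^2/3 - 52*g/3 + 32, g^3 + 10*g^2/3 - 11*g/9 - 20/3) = g^2 + 5*g/3 - 4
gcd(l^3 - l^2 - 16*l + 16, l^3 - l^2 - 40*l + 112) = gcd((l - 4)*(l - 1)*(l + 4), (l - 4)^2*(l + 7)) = l - 4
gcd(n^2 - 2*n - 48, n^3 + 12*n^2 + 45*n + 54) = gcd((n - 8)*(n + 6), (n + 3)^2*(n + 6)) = n + 6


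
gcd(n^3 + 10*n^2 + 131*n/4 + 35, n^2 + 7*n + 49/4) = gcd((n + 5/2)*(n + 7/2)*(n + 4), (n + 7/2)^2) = n + 7/2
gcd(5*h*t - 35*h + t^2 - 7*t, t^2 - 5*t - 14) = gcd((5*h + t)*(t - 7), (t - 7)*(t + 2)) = t - 7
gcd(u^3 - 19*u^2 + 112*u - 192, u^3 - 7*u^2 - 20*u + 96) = u^2 - 11*u + 24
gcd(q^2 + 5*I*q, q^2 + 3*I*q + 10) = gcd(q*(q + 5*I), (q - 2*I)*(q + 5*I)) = q + 5*I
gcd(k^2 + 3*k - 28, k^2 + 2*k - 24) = k - 4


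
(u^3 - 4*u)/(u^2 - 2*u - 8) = u*(u - 2)/(u - 4)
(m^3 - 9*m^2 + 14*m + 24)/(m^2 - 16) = (m^2 - 5*m - 6)/(m + 4)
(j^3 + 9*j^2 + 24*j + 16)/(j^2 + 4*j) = j + 5 + 4/j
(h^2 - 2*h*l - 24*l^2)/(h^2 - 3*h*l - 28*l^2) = (h - 6*l)/(h - 7*l)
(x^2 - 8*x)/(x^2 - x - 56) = x/(x + 7)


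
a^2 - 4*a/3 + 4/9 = (a - 2/3)^2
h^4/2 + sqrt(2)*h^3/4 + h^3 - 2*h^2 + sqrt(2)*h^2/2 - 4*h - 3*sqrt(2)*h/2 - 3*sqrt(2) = (h/2 + sqrt(2)/2)*(h + 2)*(h - 3*sqrt(2)/2)*(h + sqrt(2))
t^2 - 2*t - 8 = (t - 4)*(t + 2)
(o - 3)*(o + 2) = o^2 - o - 6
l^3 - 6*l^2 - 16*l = l*(l - 8)*(l + 2)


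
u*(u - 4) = u^2 - 4*u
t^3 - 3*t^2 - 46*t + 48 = (t - 8)*(t - 1)*(t + 6)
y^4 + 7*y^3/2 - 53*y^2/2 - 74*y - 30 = (y - 5)*(y + 1/2)*(y + 2)*(y + 6)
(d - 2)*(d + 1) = d^2 - d - 2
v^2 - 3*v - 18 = (v - 6)*(v + 3)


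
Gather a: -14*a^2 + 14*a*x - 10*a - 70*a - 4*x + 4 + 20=-14*a^2 + a*(14*x - 80) - 4*x + 24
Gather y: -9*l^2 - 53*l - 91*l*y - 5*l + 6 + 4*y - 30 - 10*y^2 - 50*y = -9*l^2 - 58*l - 10*y^2 + y*(-91*l - 46) - 24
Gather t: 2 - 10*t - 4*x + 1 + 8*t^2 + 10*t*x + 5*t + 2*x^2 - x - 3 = 8*t^2 + t*(10*x - 5) + 2*x^2 - 5*x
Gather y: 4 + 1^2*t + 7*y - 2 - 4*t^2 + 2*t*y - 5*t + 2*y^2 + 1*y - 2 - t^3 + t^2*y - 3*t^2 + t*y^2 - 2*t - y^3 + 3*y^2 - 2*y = -t^3 - 7*t^2 - 6*t - y^3 + y^2*(t + 5) + y*(t^2 + 2*t + 6)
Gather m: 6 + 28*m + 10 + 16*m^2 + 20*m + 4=16*m^2 + 48*m + 20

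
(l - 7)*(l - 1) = l^2 - 8*l + 7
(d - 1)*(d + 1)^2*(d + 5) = d^4 + 6*d^3 + 4*d^2 - 6*d - 5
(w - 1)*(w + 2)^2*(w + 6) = w^4 + 9*w^3 + 18*w^2 - 4*w - 24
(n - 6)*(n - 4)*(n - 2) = n^3 - 12*n^2 + 44*n - 48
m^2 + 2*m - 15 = (m - 3)*(m + 5)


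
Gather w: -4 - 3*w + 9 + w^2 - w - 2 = w^2 - 4*w + 3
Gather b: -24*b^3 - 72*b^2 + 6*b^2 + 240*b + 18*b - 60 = -24*b^3 - 66*b^2 + 258*b - 60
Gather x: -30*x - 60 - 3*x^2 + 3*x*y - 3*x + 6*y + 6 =-3*x^2 + x*(3*y - 33) + 6*y - 54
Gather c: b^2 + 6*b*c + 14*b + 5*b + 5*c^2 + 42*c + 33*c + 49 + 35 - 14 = b^2 + 19*b + 5*c^2 + c*(6*b + 75) + 70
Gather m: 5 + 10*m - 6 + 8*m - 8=18*m - 9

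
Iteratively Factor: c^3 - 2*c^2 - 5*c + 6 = (c + 2)*(c^2 - 4*c + 3) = (c - 3)*(c + 2)*(c - 1)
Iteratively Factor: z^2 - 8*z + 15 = (z - 5)*(z - 3)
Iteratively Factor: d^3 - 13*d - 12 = (d + 3)*(d^2 - 3*d - 4) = (d + 1)*(d + 3)*(d - 4)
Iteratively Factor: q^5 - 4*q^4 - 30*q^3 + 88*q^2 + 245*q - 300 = (q - 5)*(q^4 + q^3 - 25*q^2 - 37*q + 60) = (q - 5)*(q + 3)*(q^3 - 2*q^2 - 19*q + 20) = (q - 5)*(q + 3)*(q + 4)*(q^2 - 6*q + 5) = (q - 5)*(q - 1)*(q + 3)*(q + 4)*(q - 5)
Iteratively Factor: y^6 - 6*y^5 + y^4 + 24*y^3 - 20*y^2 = (y - 1)*(y^5 - 5*y^4 - 4*y^3 + 20*y^2) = y*(y - 1)*(y^4 - 5*y^3 - 4*y^2 + 20*y) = y^2*(y - 1)*(y^3 - 5*y^2 - 4*y + 20) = y^2*(y - 5)*(y - 1)*(y^2 - 4) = y^2*(y - 5)*(y - 1)*(y + 2)*(y - 2)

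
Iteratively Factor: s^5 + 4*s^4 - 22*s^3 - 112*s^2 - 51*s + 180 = (s - 1)*(s^4 + 5*s^3 - 17*s^2 - 129*s - 180) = (s - 5)*(s - 1)*(s^3 + 10*s^2 + 33*s + 36) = (s - 5)*(s - 1)*(s + 3)*(s^2 + 7*s + 12) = (s - 5)*(s - 1)*(s + 3)*(s + 4)*(s + 3)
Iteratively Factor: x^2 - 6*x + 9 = (x - 3)*(x - 3)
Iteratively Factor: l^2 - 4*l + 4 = (l - 2)*(l - 2)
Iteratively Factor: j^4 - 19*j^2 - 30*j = (j)*(j^3 - 19*j - 30) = j*(j + 2)*(j^2 - 2*j - 15) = j*(j + 2)*(j + 3)*(j - 5)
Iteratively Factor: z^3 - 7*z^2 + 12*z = (z - 3)*(z^2 - 4*z) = (z - 4)*(z - 3)*(z)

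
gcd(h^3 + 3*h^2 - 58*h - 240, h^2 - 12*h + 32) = h - 8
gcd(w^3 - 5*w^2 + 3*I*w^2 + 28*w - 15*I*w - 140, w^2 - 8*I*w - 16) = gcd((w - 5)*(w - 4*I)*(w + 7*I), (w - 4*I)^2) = w - 4*I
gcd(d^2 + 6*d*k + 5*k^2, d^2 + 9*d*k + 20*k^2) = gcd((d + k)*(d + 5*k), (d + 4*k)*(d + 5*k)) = d + 5*k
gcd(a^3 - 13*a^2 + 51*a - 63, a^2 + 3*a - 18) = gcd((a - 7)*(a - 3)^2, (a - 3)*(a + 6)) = a - 3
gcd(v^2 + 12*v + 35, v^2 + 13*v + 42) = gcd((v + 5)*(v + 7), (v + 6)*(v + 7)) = v + 7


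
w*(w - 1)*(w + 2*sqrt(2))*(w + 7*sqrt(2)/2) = w^4 - w^3 + 11*sqrt(2)*w^3/2 - 11*sqrt(2)*w^2/2 + 14*w^2 - 14*w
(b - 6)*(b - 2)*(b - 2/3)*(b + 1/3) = b^4 - 25*b^3/3 + 130*b^2/9 - 20*b/9 - 8/3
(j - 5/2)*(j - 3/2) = j^2 - 4*j + 15/4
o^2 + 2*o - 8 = (o - 2)*(o + 4)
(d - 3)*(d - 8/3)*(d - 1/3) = d^3 - 6*d^2 + 89*d/9 - 8/3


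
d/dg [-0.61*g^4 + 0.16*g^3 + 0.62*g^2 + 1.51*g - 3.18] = -2.44*g^3 + 0.48*g^2 + 1.24*g + 1.51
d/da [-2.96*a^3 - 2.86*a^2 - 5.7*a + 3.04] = -8.88*a^2 - 5.72*a - 5.7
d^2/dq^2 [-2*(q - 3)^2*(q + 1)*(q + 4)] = -24*q^2 + 12*q + 68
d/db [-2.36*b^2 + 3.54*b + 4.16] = 3.54 - 4.72*b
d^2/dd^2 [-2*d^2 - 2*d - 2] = -4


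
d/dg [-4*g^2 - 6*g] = -8*g - 6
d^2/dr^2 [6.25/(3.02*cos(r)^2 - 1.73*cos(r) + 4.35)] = (-228.01*(1 - cos(r)^2)^2 + 97.96125*cos(r)^3 + 195.714375*cos(r)^2 - 242.956875*cos(r) + 101.20875)/(3.02*cos(r)^2 - 1.73*cos(r) + 4.35)^3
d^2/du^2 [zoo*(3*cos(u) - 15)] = zoo*cos(u)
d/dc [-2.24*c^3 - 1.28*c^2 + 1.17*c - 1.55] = -6.72*c^2 - 2.56*c + 1.17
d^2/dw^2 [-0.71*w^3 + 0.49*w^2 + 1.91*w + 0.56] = 0.98 - 4.26*w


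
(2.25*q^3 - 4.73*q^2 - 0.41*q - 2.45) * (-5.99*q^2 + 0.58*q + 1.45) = -13.4775*q^5 + 29.6377*q^4 + 2.975*q^3 + 7.5792*q^2 - 2.0155*q - 3.5525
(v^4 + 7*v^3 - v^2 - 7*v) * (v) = v^5 + 7*v^4 - v^3 - 7*v^2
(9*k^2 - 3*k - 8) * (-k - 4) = -9*k^3 - 33*k^2 + 20*k + 32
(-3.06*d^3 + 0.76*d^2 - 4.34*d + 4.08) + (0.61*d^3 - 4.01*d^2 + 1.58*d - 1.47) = -2.45*d^3 - 3.25*d^2 - 2.76*d + 2.61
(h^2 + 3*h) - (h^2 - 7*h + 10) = 10*h - 10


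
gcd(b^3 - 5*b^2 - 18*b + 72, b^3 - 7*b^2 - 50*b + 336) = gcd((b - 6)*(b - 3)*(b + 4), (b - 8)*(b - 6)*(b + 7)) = b - 6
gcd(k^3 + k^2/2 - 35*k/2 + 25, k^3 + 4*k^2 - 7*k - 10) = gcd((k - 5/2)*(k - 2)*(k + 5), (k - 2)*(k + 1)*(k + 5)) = k^2 + 3*k - 10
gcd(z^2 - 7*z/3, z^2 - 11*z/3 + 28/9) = z - 7/3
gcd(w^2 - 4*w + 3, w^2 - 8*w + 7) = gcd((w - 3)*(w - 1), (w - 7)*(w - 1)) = w - 1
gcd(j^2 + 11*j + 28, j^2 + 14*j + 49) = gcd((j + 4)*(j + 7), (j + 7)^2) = j + 7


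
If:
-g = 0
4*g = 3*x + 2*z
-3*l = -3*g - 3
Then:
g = 0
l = 1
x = -2*z/3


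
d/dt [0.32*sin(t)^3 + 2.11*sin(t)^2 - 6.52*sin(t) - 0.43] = (0.96*sin(t)^2 + 4.22*sin(t) - 6.52)*cos(t)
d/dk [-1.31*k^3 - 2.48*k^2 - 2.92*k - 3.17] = -3.93*k^2 - 4.96*k - 2.92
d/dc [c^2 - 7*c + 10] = 2*c - 7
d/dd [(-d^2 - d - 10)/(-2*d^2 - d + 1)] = (-d^2 - 42*d - 11)/(4*d^4 + 4*d^3 - 3*d^2 - 2*d + 1)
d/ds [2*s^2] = 4*s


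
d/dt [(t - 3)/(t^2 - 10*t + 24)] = (t^2 - 10*t - 2*(t - 5)*(t - 3) + 24)/(t^2 - 10*t + 24)^2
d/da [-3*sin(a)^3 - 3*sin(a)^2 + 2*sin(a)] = (-9*sin(a)^2 - 6*sin(a) + 2)*cos(a)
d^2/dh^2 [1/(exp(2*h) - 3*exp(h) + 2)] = ((3 - 4*exp(h))*(exp(2*h) - 3*exp(h) + 2) + 2*(2*exp(h) - 3)^2*exp(h))*exp(h)/(exp(2*h) - 3*exp(h) + 2)^3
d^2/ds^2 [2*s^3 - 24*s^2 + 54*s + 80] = 12*s - 48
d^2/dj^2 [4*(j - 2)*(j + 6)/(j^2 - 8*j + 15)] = 24*(4*j^3 - 27*j^2 + 36*j + 39)/(j^6 - 24*j^5 + 237*j^4 - 1232*j^3 + 3555*j^2 - 5400*j + 3375)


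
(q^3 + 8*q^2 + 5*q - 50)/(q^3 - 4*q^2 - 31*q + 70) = (q + 5)/(q - 7)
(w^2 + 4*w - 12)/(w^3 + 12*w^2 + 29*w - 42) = (w - 2)/(w^2 + 6*w - 7)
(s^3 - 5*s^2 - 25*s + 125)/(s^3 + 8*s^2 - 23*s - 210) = (s^2 - 25)/(s^2 + 13*s + 42)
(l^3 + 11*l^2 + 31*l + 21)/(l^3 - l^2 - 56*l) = (l^2 + 4*l + 3)/(l*(l - 8))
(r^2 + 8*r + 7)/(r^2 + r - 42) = (r + 1)/(r - 6)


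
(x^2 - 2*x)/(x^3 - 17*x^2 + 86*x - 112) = x/(x^2 - 15*x + 56)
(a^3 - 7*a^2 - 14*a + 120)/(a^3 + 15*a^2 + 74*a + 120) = (a^2 - 11*a + 30)/(a^2 + 11*a + 30)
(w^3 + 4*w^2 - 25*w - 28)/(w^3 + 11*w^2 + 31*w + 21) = (w - 4)/(w + 3)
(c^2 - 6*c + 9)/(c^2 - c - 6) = (c - 3)/(c + 2)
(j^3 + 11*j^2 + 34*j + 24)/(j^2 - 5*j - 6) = (j^2 + 10*j + 24)/(j - 6)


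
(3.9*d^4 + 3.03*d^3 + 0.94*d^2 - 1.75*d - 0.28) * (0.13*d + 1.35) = 0.507*d^5 + 5.6589*d^4 + 4.2127*d^3 + 1.0415*d^2 - 2.3989*d - 0.378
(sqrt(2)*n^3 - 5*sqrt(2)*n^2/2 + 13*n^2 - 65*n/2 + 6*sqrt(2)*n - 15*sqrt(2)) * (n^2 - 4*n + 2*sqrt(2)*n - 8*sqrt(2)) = sqrt(2)*n^5 - 13*sqrt(2)*n^4/2 + 17*n^4 - 221*n^3/2 + 42*sqrt(2)*n^3 - 208*sqrt(2)*n^2 + 194*n^2 - 156*n + 320*sqrt(2)*n + 240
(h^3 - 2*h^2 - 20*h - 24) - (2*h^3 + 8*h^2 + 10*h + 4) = -h^3 - 10*h^2 - 30*h - 28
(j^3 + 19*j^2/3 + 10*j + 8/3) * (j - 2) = j^4 + 13*j^3/3 - 8*j^2/3 - 52*j/3 - 16/3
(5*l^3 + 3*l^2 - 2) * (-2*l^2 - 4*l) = -10*l^5 - 26*l^4 - 12*l^3 + 4*l^2 + 8*l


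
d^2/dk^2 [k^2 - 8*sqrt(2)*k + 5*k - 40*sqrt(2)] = 2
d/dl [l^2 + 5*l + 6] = 2*l + 5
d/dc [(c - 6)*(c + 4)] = 2*c - 2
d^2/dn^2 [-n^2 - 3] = -2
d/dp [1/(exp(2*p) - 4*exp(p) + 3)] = 2*(2 - exp(p))*exp(p)/(exp(2*p) - 4*exp(p) + 3)^2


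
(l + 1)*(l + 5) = l^2 + 6*l + 5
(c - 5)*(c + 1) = c^2 - 4*c - 5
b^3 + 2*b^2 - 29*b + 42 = (b - 3)*(b - 2)*(b + 7)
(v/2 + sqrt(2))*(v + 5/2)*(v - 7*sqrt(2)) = v^3/2 - 5*sqrt(2)*v^2/2 + 5*v^2/4 - 14*v - 25*sqrt(2)*v/4 - 35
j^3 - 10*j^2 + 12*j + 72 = (j - 6)^2*(j + 2)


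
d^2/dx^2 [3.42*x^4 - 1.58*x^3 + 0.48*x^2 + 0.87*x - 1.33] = 41.04*x^2 - 9.48*x + 0.96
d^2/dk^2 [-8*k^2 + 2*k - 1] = -16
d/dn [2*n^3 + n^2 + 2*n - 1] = 6*n^2 + 2*n + 2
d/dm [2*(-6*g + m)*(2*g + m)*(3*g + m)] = -48*g^2 - 4*g*m + 6*m^2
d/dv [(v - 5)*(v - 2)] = 2*v - 7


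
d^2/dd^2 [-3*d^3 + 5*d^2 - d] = 10 - 18*d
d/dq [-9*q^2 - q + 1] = -18*q - 1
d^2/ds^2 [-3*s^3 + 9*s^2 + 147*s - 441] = 18 - 18*s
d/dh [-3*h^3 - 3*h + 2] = -9*h^2 - 3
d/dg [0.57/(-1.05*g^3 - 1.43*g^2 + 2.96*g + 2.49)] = (1.7955*g^2 + 1.6302*g - 1.6872)/(1.05*g^3 + 1.43*g^2 - 2.96*g - 2.49)^2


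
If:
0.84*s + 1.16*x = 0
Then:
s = -1.38095238095238*x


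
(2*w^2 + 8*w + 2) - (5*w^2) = -3*w^2 + 8*w + 2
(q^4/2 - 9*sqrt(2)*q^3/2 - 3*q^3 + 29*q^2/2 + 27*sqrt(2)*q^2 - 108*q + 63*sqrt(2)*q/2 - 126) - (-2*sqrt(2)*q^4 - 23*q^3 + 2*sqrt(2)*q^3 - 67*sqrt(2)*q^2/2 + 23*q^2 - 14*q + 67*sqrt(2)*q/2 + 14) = q^4/2 + 2*sqrt(2)*q^4 - 13*sqrt(2)*q^3/2 + 20*q^3 - 17*q^2/2 + 121*sqrt(2)*q^2/2 - 94*q - 2*sqrt(2)*q - 140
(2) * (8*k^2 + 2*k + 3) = 16*k^2 + 4*k + 6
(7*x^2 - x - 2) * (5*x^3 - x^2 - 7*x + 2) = 35*x^5 - 12*x^4 - 58*x^3 + 23*x^2 + 12*x - 4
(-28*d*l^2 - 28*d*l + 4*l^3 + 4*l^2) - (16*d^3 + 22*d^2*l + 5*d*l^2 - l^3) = -16*d^3 - 22*d^2*l - 33*d*l^2 - 28*d*l + 5*l^3 + 4*l^2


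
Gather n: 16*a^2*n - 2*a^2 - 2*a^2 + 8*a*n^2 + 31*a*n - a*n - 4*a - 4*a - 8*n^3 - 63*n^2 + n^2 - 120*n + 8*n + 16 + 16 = -4*a^2 - 8*a - 8*n^3 + n^2*(8*a - 62) + n*(16*a^2 + 30*a - 112) + 32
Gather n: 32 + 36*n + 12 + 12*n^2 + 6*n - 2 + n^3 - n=n^3 + 12*n^2 + 41*n + 42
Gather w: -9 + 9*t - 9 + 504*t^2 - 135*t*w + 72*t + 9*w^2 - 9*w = 504*t^2 + 81*t + 9*w^2 + w*(-135*t - 9) - 18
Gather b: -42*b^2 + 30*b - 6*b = -42*b^2 + 24*b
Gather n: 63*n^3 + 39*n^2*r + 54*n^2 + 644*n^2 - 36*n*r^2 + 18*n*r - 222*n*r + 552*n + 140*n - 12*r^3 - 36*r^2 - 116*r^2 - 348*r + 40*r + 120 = 63*n^3 + n^2*(39*r + 698) + n*(-36*r^2 - 204*r + 692) - 12*r^3 - 152*r^2 - 308*r + 120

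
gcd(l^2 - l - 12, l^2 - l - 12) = l^2 - l - 12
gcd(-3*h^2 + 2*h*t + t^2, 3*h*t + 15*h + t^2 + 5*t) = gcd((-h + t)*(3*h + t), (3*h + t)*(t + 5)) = 3*h + t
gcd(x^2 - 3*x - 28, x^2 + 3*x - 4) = x + 4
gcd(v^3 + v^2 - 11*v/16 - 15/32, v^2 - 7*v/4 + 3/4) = v - 3/4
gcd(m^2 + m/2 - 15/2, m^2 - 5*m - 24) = m + 3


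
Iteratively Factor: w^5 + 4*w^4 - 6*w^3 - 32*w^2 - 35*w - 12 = (w + 4)*(w^4 - 6*w^2 - 8*w - 3) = (w - 3)*(w + 4)*(w^3 + 3*w^2 + 3*w + 1) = (w - 3)*(w + 1)*(w + 4)*(w^2 + 2*w + 1) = (w - 3)*(w + 1)^2*(w + 4)*(w + 1)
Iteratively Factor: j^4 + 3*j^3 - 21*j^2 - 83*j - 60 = (j + 1)*(j^3 + 2*j^2 - 23*j - 60) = (j + 1)*(j + 3)*(j^2 - j - 20) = (j - 5)*(j + 1)*(j + 3)*(j + 4)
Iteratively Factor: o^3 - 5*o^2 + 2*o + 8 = (o + 1)*(o^2 - 6*o + 8) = (o - 2)*(o + 1)*(o - 4)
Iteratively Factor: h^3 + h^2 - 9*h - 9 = (h + 3)*(h^2 - 2*h - 3) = (h + 1)*(h + 3)*(h - 3)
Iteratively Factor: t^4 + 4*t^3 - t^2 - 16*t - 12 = (t + 2)*(t^3 + 2*t^2 - 5*t - 6) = (t + 2)*(t + 3)*(t^2 - t - 2) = (t - 2)*(t + 2)*(t + 3)*(t + 1)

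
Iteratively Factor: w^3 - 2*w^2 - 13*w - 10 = (w + 2)*(w^2 - 4*w - 5) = (w + 1)*(w + 2)*(w - 5)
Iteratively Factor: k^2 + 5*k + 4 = (k + 4)*(k + 1)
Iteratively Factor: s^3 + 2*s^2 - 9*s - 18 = (s + 2)*(s^2 - 9) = (s + 2)*(s + 3)*(s - 3)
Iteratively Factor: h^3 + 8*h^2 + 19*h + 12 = (h + 3)*(h^2 + 5*h + 4) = (h + 1)*(h + 3)*(h + 4)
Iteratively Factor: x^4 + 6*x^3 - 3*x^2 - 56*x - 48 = (x + 4)*(x^3 + 2*x^2 - 11*x - 12) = (x + 1)*(x + 4)*(x^2 + x - 12) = (x + 1)*(x + 4)^2*(x - 3)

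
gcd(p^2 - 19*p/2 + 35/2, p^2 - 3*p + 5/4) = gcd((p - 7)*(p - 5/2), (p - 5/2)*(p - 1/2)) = p - 5/2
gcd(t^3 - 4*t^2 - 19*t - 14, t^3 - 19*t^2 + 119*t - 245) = t - 7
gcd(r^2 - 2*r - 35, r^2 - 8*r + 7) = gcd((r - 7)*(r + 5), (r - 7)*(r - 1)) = r - 7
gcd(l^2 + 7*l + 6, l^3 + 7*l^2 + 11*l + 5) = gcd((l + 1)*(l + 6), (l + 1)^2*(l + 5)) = l + 1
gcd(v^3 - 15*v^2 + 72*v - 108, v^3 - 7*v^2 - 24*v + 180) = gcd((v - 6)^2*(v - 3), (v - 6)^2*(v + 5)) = v^2 - 12*v + 36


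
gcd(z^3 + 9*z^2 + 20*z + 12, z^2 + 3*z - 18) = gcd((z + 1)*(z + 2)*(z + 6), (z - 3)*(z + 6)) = z + 6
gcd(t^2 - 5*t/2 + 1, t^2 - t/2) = t - 1/2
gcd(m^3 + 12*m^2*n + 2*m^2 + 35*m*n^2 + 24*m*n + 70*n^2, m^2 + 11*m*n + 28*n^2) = m + 7*n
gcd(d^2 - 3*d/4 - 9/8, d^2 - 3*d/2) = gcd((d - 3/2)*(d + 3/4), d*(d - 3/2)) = d - 3/2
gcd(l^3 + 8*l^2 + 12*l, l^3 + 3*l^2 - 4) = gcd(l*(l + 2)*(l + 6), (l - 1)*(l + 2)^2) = l + 2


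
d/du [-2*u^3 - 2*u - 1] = -6*u^2 - 2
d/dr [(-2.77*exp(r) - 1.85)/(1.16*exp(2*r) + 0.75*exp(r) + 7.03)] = (3.2132*exp(2*r) + 4.292*exp(r) - 18.0856)*exp(r)/(1.3456*exp(4*r) + 1.74*exp(3*r) + 16.8721*exp(2*r) + 10.545*exp(r) + 49.4209)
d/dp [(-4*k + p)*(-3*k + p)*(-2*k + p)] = 26*k^2 - 18*k*p + 3*p^2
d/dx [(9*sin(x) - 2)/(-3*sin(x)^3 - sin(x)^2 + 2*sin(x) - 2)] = (54*sin(x)^3 - 9*sin(x)^2 - 4*sin(x) - 14)*cos(x)/(3*sin(x)^3 + sin(x)^2 - 2*sin(x) + 2)^2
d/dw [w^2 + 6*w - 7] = 2*w + 6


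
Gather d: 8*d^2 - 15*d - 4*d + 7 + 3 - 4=8*d^2 - 19*d + 6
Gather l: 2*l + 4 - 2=2*l + 2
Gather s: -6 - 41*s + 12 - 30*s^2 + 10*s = -30*s^2 - 31*s + 6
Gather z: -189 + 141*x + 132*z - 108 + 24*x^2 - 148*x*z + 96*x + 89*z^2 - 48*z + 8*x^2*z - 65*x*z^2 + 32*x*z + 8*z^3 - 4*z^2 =24*x^2 + 237*x + 8*z^3 + z^2*(85 - 65*x) + z*(8*x^2 - 116*x + 84) - 297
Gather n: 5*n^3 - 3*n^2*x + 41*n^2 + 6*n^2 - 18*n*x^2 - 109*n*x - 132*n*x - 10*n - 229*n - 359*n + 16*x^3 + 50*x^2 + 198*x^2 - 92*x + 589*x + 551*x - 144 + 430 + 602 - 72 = 5*n^3 + n^2*(47 - 3*x) + n*(-18*x^2 - 241*x - 598) + 16*x^3 + 248*x^2 + 1048*x + 816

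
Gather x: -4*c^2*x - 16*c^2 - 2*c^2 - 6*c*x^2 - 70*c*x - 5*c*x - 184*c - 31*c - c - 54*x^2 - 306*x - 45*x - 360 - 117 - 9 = -18*c^2 - 216*c + x^2*(-6*c - 54) + x*(-4*c^2 - 75*c - 351) - 486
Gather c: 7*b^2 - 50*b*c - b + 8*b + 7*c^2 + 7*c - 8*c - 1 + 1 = 7*b^2 + 7*b + 7*c^2 + c*(-50*b - 1)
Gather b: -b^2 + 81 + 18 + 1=100 - b^2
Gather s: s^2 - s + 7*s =s^2 + 6*s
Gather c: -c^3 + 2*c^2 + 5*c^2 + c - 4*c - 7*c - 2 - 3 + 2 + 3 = -c^3 + 7*c^2 - 10*c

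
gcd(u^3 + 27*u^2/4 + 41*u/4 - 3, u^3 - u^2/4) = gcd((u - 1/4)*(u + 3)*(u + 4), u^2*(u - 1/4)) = u - 1/4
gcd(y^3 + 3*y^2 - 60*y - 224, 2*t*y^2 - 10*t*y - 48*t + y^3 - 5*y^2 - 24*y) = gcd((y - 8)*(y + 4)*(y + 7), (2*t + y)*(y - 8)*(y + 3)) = y - 8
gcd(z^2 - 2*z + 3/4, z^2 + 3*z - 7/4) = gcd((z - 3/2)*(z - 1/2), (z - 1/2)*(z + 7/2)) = z - 1/2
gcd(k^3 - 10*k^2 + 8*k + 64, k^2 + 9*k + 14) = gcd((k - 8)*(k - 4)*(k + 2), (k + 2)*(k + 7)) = k + 2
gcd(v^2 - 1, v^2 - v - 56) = 1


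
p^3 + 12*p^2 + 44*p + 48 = (p + 2)*(p + 4)*(p + 6)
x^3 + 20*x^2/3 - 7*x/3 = x*(x - 1/3)*(x + 7)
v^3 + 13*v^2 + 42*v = v*(v + 6)*(v + 7)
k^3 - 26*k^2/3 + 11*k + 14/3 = (k - 7)*(k - 2)*(k + 1/3)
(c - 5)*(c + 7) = c^2 + 2*c - 35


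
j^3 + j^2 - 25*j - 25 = (j - 5)*(j + 1)*(j + 5)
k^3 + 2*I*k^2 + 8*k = k*(k - 2*I)*(k + 4*I)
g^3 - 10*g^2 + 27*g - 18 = (g - 6)*(g - 3)*(g - 1)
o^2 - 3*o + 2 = (o - 2)*(o - 1)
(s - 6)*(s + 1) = s^2 - 5*s - 6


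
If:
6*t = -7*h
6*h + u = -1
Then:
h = -u/6 - 1/6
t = 7*u/36 + 7/36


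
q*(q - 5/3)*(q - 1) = q^3 - 8*q^2/3 + 5*q/3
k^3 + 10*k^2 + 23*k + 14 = (k + 1)*(k + 2)*(k + 7)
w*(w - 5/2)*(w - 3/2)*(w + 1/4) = w^4 - 15*w^3/4 + 11*w^2/4 + 15*w/16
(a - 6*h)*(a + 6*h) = a^2 - 36*h^2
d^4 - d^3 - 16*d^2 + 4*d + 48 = (d - 4)*(d - 2)*(d + 2)*(d + 3)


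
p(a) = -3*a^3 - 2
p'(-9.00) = -729.00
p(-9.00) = 2185.00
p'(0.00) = 0.00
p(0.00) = -2.00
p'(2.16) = -41.99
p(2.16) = -32.23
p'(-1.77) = -28.20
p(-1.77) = 14.64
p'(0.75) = -5.06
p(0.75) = -3.27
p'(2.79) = -70.06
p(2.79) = -67.15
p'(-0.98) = -8.64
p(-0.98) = 0.82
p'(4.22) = -160.28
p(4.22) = -227.45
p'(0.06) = -0.03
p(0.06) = -2.00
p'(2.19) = -43.16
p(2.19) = -33.51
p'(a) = -9*a^2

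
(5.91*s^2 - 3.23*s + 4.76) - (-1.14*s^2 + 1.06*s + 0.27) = 7.05*s^2 - 4.29*s + 4.49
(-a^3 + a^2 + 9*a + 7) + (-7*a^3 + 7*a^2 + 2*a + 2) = -8*a^3 + 8*a^2 + 11*a + 9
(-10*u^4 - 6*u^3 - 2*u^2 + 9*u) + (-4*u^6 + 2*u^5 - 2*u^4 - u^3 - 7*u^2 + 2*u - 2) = -4*u^6 + 2*u^5 - 12*u^4 - 7*u^3 - 9*u^2 + 11*u - 2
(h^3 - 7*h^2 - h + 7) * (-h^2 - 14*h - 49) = -h^5 - 7*h^4 + 50*h^3 + 350*h^2 - 49*h - 343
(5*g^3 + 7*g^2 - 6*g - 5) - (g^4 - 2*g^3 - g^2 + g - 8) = -g^4 + 7*g^3 + 8*g^2 - 7*g + 3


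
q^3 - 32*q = q*(q - 4*sqrt(2))*(q + 4*sqrt(2))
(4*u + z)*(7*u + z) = 28*u^2 + 11*u*z + z^2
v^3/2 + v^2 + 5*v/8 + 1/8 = (v/2 + 1/2)*(v + 1/2)^2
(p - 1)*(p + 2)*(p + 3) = p^3 + 4*p^2 + p - 6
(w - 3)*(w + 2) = w^2 - w - 6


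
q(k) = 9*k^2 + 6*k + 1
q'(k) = 18*k + 6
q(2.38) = 66.26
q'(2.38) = 48.84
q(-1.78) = 18.84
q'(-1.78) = -26.04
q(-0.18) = 0.21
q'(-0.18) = 2.76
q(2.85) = 91.20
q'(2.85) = 57.30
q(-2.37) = 37.33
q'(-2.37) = -36.66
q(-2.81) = 55.20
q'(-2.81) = -44.58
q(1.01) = 16.24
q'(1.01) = 24.18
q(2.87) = 92.35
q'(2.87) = 57.66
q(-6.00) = 289.00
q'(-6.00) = -102.00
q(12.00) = 1369.00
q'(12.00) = 222.00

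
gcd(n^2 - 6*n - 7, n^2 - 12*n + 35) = n - 7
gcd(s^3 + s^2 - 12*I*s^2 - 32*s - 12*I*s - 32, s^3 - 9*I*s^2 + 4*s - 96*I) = s^2 - 12*I*s - 32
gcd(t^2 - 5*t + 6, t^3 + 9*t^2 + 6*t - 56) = t - 2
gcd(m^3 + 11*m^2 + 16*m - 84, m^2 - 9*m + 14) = m - 2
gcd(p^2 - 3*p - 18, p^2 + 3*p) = p + 3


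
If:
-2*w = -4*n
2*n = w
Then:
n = w/2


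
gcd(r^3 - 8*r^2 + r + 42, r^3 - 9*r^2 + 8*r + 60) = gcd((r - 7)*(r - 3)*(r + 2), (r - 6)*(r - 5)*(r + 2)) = r + 2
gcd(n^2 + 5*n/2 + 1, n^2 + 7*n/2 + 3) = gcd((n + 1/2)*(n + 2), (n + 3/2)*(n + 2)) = n + 2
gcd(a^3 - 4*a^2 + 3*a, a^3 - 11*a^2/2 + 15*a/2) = a^2 - 3*a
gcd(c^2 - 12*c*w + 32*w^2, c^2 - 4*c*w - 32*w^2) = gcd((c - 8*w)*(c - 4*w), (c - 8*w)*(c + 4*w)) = -c + 8*w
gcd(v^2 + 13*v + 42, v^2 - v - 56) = v + 7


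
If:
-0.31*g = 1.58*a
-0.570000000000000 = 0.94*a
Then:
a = -0.61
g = 3.09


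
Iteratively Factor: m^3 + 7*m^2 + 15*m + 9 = (m + 1)*(m^2 + 6*m + 9) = (m + 1)*(m + 3)*(m + 3)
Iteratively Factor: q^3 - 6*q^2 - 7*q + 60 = (q - 5)*(q^2 - q - 12) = (q - 5)*(q - 4)*(q + 3)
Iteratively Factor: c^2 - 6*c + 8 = (c - 4)*(c - 2)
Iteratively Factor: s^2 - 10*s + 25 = (s - 5)*(s - 5)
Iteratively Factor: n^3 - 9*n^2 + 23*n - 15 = (n - 3)*(n^2 - 6*n + 5) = (n - 3)*(n - 1)*(n - 5)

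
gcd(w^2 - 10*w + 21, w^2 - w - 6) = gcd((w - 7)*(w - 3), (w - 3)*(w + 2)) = w - 3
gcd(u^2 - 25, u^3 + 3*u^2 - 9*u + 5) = u + 5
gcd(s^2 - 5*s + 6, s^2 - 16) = 1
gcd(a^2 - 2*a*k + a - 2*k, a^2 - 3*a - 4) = a + 1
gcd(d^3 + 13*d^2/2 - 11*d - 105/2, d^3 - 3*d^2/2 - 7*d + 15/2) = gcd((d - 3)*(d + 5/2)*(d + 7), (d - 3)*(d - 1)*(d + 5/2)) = d^2 - d/2 - 15/2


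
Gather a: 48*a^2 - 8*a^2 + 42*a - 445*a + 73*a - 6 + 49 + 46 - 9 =40*a^2 - 330*a + 80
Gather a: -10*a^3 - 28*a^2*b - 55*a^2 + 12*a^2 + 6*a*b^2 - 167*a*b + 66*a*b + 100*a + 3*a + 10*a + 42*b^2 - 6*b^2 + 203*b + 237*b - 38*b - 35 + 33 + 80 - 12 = -10*a^3 + a^2*(-28*b - 43) + a*(6*b^2 - 101*b + 113) + 36*b^2 + 402*b + 66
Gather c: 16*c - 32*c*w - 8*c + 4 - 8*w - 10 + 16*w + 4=c*(8 - 32*w) + 8*w - 2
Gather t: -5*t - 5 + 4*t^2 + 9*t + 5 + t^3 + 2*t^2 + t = t^3 + 6*t^2 + 5*t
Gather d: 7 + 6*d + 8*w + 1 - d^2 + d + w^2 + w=-d^2 + 7*d + w^2 + 9*w + 8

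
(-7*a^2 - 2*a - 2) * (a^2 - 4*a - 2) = -7*a^4 + 26*a^3 + 20*a^2 + 12*a + 4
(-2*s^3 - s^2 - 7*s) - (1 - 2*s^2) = -2*s^3 + s^2 - 7*s - 1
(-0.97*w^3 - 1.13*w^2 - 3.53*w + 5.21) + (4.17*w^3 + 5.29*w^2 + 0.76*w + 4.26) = 3.2*w^3 + 4.16*w^2 - 2.77*w + 9.47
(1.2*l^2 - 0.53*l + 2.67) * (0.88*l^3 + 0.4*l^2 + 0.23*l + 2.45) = 1.056*l^5 + 0.0135999999999999*l^4 + 2.4136*l^3 + 3.8861*l^2 - 0.6844*l + 6.5415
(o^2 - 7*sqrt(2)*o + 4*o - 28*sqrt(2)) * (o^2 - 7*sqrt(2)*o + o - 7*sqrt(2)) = o^4 - 14*sqrt(2)*o^3 + 5*o^3 - 70*sqrt(2)*o^2 + 102*o^2 - 56*sqrt(2)*o + 490*o + 392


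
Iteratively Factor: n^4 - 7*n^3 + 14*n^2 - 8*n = (n - 2)*(n^3 - 5*n^2 + 4*n) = (n - 2)*(n - 1)*(n^2 - 4*n) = n*(n - 2)*(n - 1)*(n - 4)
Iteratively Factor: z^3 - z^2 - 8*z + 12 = (z + 3)*(z^2 - 4*z + 4) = (z - 2)*(z + 3)*(z - 2)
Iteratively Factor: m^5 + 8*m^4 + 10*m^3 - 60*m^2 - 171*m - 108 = (m + 1)*(m^4 + 7*m^3 + 3*m^2 - 63*m - 108) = (m + 1)*(m + 4)*(m^3 + 3*m^2 - 9*m - 27) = (m + 1)*(m + 3)*(m + 4)*(m^2 - 9) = (m + 1)*(m + 3)^2*(m + 4)*(m - 3)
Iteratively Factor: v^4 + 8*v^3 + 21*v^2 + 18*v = (v + 3)*(v^3 + 5*v^2 + 6*v) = v*(v + 3)*(v^2 + 5*v + 6) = v*(v + 2)*(v + 3)*(v + 3)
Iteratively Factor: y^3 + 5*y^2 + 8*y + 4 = (y + 2)*(y^2 + 3*y + 2) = (y + 1)*(y + 2)*(y + 2)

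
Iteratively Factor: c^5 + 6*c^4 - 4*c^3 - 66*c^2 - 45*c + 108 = (c + 3)*(c^4 + 3*c^3 - 13*c^2 - 27*c + 36) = (c + 3)^2*(c^3 - 13*c + 12) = (c - 3)*(c + 3)^2*(c^2 + 3*c - 4) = (c - 3)*(c - 1)*(c + 3)^2*(c + 4)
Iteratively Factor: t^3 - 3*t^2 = (t)*(t^2 - 3*t) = t^2*(t - 3)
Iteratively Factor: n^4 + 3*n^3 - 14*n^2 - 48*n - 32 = (n - 4)*(n^3 + 7*n^2 + 14*n + 8) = (n - 4)*(n + 2)*(n^2 + 5*n + 4) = (n - 4)*(n + 1)*(n + 2)*(n + 4)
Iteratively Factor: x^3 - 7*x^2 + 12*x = (x)*(x^2 - 7*x + 12) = x*(x - 4)*(x - 3)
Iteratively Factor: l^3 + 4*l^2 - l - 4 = (l + 4)*(l^2 - 1) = (l - 1)*(l + 4)*(l + 1)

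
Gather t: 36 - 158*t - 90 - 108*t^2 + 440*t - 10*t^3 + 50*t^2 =-10*t^3 - 58*t^2 + 282*t - 54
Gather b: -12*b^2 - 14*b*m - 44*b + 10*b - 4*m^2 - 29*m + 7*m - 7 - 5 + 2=-12*b^2 + b*(-14*m - 34) - 4*m^2 - 22*m - 10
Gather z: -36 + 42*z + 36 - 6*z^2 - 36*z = -6*z^2 + 6*z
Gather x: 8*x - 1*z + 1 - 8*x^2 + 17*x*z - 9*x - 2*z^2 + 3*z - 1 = -8*x^2 + x*(17*z - 1) - 2*z^2 + 2*z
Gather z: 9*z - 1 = 9*z - 1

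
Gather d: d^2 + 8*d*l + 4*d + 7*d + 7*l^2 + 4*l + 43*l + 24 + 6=d^2 + d*(8*l + 11) + 7*l^2 + 47*l + 30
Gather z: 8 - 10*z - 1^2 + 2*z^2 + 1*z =2*z^2 - 9*z + 7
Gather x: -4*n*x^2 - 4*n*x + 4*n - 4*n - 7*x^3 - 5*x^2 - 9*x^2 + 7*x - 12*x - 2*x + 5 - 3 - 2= -7*x^3 + x^2*(-4*n - 14) + x*(-4*n - 7)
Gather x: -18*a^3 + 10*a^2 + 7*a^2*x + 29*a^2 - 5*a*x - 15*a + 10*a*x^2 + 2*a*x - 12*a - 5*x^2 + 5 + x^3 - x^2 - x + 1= -18*a^3 + 39*a^2 - 27*a + x^3 + x^2*(10*a - 6) + x*(7*a^2 - 3*a - 1) + 6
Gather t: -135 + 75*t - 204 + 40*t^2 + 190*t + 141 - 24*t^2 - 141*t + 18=16*t^2 + 124*t - 180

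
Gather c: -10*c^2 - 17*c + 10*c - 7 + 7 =-10*c^2 - 7*c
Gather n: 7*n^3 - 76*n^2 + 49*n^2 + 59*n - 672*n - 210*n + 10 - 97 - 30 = 7*n^3 - 27*n^2 - 823*n - 117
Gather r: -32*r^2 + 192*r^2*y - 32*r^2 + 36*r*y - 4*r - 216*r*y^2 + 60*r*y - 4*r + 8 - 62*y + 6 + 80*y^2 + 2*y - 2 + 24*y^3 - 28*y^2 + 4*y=r^2*(192*y - 64) + r*(-216*y^2 + 96*y - 8) + 24*y^3 + 52*y^2 - 56*y + 12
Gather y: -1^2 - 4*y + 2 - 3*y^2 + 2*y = -3*y^2 - 2*y + 1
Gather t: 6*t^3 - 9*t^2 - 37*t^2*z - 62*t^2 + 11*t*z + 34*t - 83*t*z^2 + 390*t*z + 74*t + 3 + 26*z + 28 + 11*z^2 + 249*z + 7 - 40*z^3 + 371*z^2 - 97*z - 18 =6*t^3 + t^2*(-37*z - 71) + t*(-83*z^2 + 401*z + 108) - 40*z^3 + 382*z^2 + 178*z + 20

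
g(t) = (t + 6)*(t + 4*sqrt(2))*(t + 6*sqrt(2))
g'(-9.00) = 13.29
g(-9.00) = -5.16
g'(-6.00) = -0.85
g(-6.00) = 0.00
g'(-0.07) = 130.05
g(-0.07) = 278.80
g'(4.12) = 349.75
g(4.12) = 1247.19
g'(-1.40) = 82.33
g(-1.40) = 138.74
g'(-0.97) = 96.60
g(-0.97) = 177.17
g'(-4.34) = 14.53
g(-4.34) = 9.06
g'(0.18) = 140.20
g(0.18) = 312.57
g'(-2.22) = 58.21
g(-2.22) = 81.39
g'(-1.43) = 81.38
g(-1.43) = 136.28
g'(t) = (t + 6)*(t + 4*sqrt(2)) + (t + 6)*(t + 6*sqrt(2)) + (t + 4*sqrt(2))*(t + 6*sqrt(2)) = 3*t^2 + 12*t + 20*sqrt(2)*t + 48 + 60*sqrt(2)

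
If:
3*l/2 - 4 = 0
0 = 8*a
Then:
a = 0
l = 8/3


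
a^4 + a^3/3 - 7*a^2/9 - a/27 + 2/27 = (a - 2/3)*(a - 1/3)*(a + 1/3)*(a + 1)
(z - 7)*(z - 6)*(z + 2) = z^3 - 11*z^2 + 16*z + 84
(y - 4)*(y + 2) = y^2 - 2*y - 8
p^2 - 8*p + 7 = (p - 7)*(p - 1)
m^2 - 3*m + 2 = (m - 2)*(m - 1)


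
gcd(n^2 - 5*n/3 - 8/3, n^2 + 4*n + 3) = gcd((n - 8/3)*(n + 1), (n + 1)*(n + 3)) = n + 1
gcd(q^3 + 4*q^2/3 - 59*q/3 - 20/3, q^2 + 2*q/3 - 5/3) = 1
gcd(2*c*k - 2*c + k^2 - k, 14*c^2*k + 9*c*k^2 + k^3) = 2*c + k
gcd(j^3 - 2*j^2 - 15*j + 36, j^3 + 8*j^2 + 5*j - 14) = 1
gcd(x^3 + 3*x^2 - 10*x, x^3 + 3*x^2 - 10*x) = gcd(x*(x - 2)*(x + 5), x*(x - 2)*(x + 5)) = x^3 + 3*x^2 - 10*x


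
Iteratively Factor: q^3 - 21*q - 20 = (q - 5)*(q^2 + 5*q + 4) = (q - 5)*(q + 4)*(q + 1)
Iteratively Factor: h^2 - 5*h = (h - 5)*(h)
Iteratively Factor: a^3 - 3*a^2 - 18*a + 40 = (a - 2)*(a^2 - a - 20) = (a - 5)*(a - 2)*(a + 4)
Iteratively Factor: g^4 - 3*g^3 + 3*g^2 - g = (g - 1)*(g^3 - 2*g^2 + g) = g*(g - 1)*(g^2 - 2*g + 1) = g*(g - 1)^2*(g - 1)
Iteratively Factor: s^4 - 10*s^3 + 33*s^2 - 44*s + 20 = (s - 5)*(s^3 - 5*s^2 + 8*s - 4) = (s - 5)*(s - 2)*(s^2 - 3*s + 2) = (s - 5)*(s - 2)*(s - 1)*(s - 2)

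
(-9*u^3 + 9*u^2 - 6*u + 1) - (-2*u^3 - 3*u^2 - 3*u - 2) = -7*u^3 + 12*u^2 - 3*u + 3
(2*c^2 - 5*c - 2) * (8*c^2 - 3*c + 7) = 16*c^4 - 46*c^3 + 13*c^2 - 29*c - 14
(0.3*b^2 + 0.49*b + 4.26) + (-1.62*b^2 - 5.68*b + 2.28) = -1.32*b^2 - 5.19*b + 6.54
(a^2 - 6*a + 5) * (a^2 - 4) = a^4 - 6*a^3 + a^2 + 24*a - 20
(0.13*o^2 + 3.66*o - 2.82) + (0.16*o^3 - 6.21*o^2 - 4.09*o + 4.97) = 0.16*o^3 - 6.08*o^2 - 0.43*o + 2.15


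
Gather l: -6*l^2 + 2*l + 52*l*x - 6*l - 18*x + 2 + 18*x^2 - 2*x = -6*l^2 + l*(52*x - 4) + 18*x^2 - 20*x + 2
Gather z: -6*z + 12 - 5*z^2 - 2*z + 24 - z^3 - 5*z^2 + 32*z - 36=-z^3 - 10*z^2 + 24*z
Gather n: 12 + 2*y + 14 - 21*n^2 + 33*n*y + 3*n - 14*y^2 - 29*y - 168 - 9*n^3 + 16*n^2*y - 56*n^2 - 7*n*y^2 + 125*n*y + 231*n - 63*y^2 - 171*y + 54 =-9*n^3 + n^2*(16*y - 77) + n*(-7*y^2 + 158*y + 234) - 77*y^2 - 198*y - 88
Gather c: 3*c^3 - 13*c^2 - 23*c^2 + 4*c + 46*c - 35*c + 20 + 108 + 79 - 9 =3*c^3 - 36*c^2 + 15*c + 198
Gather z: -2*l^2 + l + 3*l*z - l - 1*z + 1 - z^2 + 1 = -2*l^2 - z^2 + z*(3*l - 1) + 2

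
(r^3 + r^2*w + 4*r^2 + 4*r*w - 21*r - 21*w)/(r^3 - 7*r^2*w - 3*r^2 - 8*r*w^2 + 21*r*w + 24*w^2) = (r + 7)/(r - 8*w)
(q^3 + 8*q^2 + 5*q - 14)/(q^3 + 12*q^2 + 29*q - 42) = (q + 2)/(q + 6)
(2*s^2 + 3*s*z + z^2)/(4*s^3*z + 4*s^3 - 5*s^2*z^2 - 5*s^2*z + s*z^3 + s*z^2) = (2*s^2 + 3*s*z + z^2)/(s*(4*s^2*z + 4*s^2 - 5*s*z^2 - 5*s*z + z^3 + z^2))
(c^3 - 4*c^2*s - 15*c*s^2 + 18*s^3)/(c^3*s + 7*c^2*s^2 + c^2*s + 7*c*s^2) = (c^3 - 4*c^2*s - 15*c*s^2 + 18*s^3)/(c*s*(c^2 + 7*c*s + c + 7*s))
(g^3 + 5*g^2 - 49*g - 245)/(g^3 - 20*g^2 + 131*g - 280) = (g^2 + 12*g + 35)/(g^2 - 13*g + 40)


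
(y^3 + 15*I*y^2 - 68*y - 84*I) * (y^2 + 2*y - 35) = y^5 + 2*y^4 + 15*I*y^4 - 103*y^3 + 30*I*y^3 - 136*y^2 - 609*I*y^2 + 2380*y - 168*I*y + 2940*I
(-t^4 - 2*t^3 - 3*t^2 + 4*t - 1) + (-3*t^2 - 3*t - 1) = -t^4 - 2*t^3 - 6*t^2 + t - 2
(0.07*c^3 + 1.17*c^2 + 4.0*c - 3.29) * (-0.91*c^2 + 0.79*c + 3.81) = -0.0637*c^5 - 1.0094*c^4 - 2.449*c^3 + 10.6116*c^2 + 12.6409*c - 12.5349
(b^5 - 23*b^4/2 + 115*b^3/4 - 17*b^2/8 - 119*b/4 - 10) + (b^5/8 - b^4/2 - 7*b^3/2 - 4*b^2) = 9*b^5/8 - 12*b^4 + 101*b^3/4 - 49*b^2/8 - 119*b/4 - 10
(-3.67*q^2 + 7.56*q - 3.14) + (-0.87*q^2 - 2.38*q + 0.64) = -4.54*q^2 + 5.18*q - 2.5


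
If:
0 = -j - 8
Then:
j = -8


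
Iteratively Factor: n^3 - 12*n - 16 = (n + 2)*(n^2 - 2*n - 8) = (n + 2)^2*(n - 4)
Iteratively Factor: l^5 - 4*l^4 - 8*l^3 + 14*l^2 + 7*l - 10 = (l - 5)*(l^4 + l^3 - 3*l^2 - l + 2) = (l - 5)*(l - 1)*(l^3 + 2*l^2 - l - 2) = (l - 5)*(l - 1)^2*(l^2 + 3*l + 2) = (l - 5)*(l - 1)^2*(l + 2)*(l + 1)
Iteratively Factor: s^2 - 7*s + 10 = (s - 2)*(s - 5)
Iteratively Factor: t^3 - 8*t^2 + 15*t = (t - 3)*(t^2 - 5*t) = t*(t - 3)*(t - 5)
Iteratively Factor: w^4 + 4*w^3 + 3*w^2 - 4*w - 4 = (w + 2)*(w^3 + 2*w^2 - w - 2) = (w + 1)*(w + 2)*(w^2 + w - 2) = (w + 1)*(w + 2)^2*(w - 1)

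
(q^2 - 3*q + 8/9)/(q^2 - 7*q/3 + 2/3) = (q - 8/3)/(q - 2)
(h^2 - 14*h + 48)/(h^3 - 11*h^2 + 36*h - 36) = (h - 8)/(h^2 - 5*h + 6)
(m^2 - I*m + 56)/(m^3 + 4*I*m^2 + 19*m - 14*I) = (m - 8*I)/(m^2 - 3*I*m - 2)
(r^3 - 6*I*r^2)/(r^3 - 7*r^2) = (r - 6*I)/(r - 7)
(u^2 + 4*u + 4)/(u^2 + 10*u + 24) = (u^2 + 4*u + 4)/(u^2 + 10*u + 24)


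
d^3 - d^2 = d^2*(d - 1)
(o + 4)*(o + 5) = o^2 + 9*o + 20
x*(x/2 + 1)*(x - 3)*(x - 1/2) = x^4/2 - 3*x^3/4 - 11*x^2/4 + 3*x/2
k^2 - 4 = (k - 2)*(k + 2)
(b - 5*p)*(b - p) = b^2 - 6*b*p + 5*p^2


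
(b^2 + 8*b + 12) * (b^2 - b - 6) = b^4 + 7*b^3 - 2*b^2 - 60*b - 72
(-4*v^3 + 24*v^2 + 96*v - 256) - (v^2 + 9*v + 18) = -4*v^3 + 23*v^2 + 87*v - 274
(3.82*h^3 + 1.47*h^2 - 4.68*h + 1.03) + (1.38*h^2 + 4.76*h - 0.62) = 3.82*h^3 + 2.85*h^2 + 0.0800000000000001*h + 0.41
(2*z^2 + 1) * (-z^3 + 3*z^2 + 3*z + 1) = -2*z^5 + 6*z^4 + 5*z^3 + 5*z^2 + 3*z + 1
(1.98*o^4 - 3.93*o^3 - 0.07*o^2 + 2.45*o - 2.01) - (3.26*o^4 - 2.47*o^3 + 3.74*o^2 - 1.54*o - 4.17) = -1.28*o^4 - 1.46*o^3 - 3.81*o^2 + 3.99*o + 2.16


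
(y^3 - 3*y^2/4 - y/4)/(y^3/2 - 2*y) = (4*y^2 - 3*y - 1)/(2*(y^2 - 4))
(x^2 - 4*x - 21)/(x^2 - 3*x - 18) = (x - 7)/(x - 6)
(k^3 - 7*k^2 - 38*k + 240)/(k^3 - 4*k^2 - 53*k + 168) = (k^2 + k - 30)/(k^2 + 4*k - 21)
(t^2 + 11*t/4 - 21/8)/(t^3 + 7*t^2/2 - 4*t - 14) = (t - 3/4)/(t^2 - 4)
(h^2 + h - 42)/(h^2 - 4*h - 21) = (-h^2 - h + 42)/(-h^2 + 4*h + 21)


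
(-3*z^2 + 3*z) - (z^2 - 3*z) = -4*z^2 + 6*z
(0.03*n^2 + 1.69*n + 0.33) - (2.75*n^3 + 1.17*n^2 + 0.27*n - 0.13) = -2.75*n^3 - 1.14*n^2 + 1.42*n + 0.46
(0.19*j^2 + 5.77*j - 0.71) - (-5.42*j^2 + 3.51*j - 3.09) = 5.61*j^2 + 2.26*j + 2.38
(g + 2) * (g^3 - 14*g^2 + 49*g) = g^4 - 12*g^3 + 21*g^2 + 98*g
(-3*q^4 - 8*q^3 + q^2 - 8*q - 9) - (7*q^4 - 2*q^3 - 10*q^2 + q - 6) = -10*q^4 - 6*q^3 + 11*q^2 - 9*q - 3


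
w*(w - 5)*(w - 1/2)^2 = w^4 - 6*w^3 + 21*w^2/4 - 5*w/4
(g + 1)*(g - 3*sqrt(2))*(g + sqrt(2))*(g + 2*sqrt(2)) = g^4 + g^3 - 14*g^2 - 12*sqrt(2)*g - 14*g - 12*sqrt(2)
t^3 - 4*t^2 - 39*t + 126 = (t - 7)*(t - 3)*(t + 6)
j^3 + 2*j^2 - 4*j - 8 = (j - 2)*(j + 2)^2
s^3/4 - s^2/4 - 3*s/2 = s*(s/4 + 1/2)*(s - 3)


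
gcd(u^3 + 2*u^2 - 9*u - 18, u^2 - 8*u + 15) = u - 3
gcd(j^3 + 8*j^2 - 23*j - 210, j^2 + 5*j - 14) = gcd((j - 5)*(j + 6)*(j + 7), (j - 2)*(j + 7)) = j + 7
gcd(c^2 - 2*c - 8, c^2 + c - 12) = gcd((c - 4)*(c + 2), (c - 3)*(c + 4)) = 1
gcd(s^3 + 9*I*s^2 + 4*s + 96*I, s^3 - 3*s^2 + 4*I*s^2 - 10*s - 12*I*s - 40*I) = s + 4*I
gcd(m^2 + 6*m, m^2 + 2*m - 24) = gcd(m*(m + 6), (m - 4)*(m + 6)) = m + 6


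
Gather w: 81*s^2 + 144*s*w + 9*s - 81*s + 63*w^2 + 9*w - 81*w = 81*s^2 - 72*s + 63*w^2 + w*(144*s - 72)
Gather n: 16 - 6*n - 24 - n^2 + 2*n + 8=-n^2 - 4*n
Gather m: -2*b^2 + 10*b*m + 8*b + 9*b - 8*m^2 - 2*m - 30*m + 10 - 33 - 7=-2*b^2 + 17*b - 8*m^2 + m*(10*b - 32) - 30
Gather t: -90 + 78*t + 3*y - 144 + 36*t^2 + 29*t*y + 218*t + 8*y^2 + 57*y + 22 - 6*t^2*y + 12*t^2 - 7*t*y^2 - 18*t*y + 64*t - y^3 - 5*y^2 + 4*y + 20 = t^2*(48 - 6*y) + t*(-7*y^2 + 11*y + 360) - y^3 + 3*y^2 + 64*y - 192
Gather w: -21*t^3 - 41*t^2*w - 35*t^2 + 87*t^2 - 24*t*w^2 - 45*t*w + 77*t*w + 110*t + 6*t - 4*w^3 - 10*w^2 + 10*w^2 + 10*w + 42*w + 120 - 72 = -21*t^3 + 52*t^2 - 24*t*w^2 + 116*t - 4*w^3 + w*(-41*t^2 + 32*t + 52) + 48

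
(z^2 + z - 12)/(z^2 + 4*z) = (z - 3)/z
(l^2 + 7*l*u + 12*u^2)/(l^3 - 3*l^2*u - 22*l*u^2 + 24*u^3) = (l + 3*u)/(l^2 - 7*l*u + 6*u^2)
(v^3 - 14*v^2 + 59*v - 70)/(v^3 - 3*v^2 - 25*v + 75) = (v^2 - 9*v + 14)/(v^2 + 2*v - 15)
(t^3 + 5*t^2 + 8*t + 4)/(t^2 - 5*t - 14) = (t^2 + 3*t + 2)/(t - 7)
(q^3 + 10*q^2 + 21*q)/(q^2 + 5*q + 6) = q*(q + 7)/(q + 2)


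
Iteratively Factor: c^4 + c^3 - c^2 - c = (c)*(c^3 + c^2 - c - 1) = c*(c - 1)*(c^2 + 2*c + 1) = c*(c - 1)*(c + 1)*(c + 1)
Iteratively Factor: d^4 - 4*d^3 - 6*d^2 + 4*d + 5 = (d + 1)*(d^3 - 5*d^2 - d + 5) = (d + 1)^2*(d^2 - 6*d + 5) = (d - 5)*(d + 1)^2*(d - 1)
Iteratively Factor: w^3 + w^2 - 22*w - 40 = (w - 5)*(w^2 + 6*w + 8) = (w - 5)*(w + 4)*(w + 2)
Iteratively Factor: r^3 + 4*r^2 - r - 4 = (r + 1)*(r^2 + 3*r - 4) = (r + 1)*(r + 4)*(r - 1)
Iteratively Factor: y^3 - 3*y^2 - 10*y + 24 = (y - 4)*(y^2 + y - 6) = (y - 4)*(y - 2)*(y + 3)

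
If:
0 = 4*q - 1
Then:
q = 1/4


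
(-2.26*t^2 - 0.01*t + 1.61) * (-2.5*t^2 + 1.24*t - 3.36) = 5.65*t^4 - 2.7774*t^3 + 3.5562*t^2 + 2.03*t - 5.4096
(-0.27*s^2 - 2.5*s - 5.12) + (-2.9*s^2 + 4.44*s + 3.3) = -3.17*s^2 + 1.94*s - 1.82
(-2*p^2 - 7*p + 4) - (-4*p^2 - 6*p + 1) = 2*p^2 - p + 3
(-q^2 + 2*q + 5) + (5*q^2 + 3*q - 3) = 4*q^2 + 5*q + 2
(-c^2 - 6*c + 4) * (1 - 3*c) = 3*c^3 + 17*c^2 - 18*c + 4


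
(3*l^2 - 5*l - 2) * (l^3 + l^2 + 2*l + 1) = 3*l^5 - 2*l^4 - l^3 - 9*l^2 - 9*l - 2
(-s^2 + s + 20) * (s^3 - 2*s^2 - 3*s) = -s^5 + 3*s^4 + 21*s^3 - 43*s^2 - 60*s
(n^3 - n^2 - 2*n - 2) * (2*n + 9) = 2*n^4 + 7*n^3 - 13*n^2 - 22*n - 18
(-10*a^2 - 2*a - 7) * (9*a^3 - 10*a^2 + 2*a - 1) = -90*a^5 + 82*a^4 - 63*a^3 + 76*a^2 - 12*a + 7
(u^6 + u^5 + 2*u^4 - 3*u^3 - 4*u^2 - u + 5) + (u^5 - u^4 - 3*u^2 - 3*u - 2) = u^6 + 2*u^5 + u^4 - 3*u^3 - 7*u^2 - 4*u + 3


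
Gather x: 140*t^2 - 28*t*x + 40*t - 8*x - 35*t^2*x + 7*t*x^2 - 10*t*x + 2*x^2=140*t^2 + 40*t + x^2*(7*t + 2) + x*(-35*t^2 - 38*t - 8)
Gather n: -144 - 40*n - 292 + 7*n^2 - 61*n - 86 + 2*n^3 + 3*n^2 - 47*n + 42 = 2*n^3 + 10*n^2 - 148*n - 480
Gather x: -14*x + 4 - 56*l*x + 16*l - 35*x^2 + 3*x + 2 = 16*l - 35*x^2 + x*(-56*l - 11) + 6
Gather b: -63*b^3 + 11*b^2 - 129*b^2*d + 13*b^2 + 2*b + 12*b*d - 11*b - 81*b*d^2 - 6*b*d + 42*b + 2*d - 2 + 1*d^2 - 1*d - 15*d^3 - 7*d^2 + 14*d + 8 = -63*b^3 + b^2*(24 - 129*d) + b*(-81*d^2 + 6*d + 33) - 15*d^3 - 6*d^2 + 15*d + 6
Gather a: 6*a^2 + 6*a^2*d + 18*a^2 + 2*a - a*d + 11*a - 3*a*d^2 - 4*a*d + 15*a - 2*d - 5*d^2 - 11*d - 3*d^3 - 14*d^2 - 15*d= a^2*(6*d + 24) + a*(-3*d^2 - 5*d + 28) - 3*d^3 - 19*d^2 - 28*d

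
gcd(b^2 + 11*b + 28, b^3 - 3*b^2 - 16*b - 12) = 1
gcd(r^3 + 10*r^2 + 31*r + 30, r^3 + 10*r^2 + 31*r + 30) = r^3 + 10*r^2 + 31*r + 30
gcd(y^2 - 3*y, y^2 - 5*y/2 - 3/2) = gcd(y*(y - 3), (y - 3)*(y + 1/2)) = y - 3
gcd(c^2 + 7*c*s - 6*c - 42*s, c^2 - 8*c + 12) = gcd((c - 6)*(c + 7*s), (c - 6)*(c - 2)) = c - 6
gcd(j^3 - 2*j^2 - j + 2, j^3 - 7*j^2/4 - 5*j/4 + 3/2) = j^2 - j - 2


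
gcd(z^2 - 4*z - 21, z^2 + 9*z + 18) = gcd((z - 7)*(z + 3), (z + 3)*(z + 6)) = z + 3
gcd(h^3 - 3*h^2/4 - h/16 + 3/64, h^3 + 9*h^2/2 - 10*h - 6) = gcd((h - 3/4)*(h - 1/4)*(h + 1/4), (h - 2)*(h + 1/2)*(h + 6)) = 1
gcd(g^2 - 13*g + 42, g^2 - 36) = g - 6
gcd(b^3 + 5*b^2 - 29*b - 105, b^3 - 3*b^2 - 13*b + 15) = b^2 - 2*b - 15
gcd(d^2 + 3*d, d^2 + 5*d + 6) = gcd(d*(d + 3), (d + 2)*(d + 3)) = d + 3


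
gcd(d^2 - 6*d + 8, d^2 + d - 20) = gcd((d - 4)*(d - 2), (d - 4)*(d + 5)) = d - 4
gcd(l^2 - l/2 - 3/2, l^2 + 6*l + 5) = l + 1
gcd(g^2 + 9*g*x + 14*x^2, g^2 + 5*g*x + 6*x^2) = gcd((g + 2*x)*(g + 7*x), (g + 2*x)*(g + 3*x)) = g + 2*x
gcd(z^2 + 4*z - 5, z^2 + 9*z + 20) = z + 5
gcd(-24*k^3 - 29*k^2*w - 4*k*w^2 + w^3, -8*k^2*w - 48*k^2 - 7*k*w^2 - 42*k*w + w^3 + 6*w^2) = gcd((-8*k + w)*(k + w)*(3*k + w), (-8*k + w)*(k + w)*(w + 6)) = -8*k^2 - 7*k*w + w^2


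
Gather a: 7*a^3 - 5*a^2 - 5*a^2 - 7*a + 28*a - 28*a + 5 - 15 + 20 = 7*a^3 - 10*a^2 - 7*a + 10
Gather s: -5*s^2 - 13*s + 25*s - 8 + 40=-5*s^2 + 12*s + 32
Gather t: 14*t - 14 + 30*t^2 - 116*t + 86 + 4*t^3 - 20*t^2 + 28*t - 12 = 4*t^3 + 10*t^2 - 74*t + 60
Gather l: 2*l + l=3*l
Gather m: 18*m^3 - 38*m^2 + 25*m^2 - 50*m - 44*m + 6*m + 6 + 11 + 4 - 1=18*m^3 - 13*m^2 - 88*m + 20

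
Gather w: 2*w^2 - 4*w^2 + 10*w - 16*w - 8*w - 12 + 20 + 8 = -2*w^2 - 14*w + 16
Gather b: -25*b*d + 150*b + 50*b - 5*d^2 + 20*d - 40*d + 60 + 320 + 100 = b*(200 - 25*d) - 5*d^2 - 20*d + 480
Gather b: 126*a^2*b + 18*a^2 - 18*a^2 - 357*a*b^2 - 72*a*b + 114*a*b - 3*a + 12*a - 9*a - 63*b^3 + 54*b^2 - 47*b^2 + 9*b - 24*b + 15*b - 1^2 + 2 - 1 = -63*b^3 + b^2*(7 - 357*a) + b*(126*a^2 + 42*a)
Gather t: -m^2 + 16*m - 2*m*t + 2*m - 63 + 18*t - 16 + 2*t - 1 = -m^2 + 18*m + t*(20 - 2*m) - 80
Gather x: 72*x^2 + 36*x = 72*x^2 + 36*x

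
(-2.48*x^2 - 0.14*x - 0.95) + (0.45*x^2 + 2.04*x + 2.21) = -2.03*x^2 + 1.9*x + 1.26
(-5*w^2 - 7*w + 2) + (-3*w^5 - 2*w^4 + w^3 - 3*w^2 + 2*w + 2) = -3*w^5 - 2*w^4 + w^3 - 8*w^2 - 5*w + 4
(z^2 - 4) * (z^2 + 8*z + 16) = z^4 + 8*z^3 + 12*z^2 - 32*z - 64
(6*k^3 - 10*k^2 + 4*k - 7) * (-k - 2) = -6*k^4 - 2*k^3 + 16*k^2 - k + 14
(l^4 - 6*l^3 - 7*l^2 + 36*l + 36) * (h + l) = h*l^4 - 6*h*l^3 - 7*h*l^2 + 36*h*l + 36*h + l^5 - 6*l^4 - 7*l^3 + 36*l^2 + 36*l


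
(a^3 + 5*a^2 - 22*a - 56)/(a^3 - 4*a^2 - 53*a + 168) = (a^2 - 2*a - 8)/(a^2 - 11*a + 24)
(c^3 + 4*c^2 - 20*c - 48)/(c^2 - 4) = (c^2 + 2*c - 24)/(c - 2)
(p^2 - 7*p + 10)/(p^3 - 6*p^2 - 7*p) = (-p^2 + 7*p - 10)/(p*(-p^2 + 6*p + 7))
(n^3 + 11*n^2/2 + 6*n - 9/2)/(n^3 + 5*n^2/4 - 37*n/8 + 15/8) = 4*(n + 3)/(4*n - 5)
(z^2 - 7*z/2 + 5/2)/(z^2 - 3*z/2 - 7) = (-2*z^2 + 7*z - 5)/(-2*z^2 + 3*z + 14)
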